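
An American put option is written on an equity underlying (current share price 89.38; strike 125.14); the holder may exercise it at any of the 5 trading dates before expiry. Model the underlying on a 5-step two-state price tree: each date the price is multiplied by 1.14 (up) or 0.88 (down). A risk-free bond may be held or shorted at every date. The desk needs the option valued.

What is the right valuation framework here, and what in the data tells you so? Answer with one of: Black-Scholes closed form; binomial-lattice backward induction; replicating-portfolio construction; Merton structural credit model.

framework: binomial-lattice backward induction

Key observation: early exercise of the strike-125.14 put must be checked at each of the 5 dates (spot 89.38), which forces a node-by-node comparison of intrinsic and continuation value backward from expiry.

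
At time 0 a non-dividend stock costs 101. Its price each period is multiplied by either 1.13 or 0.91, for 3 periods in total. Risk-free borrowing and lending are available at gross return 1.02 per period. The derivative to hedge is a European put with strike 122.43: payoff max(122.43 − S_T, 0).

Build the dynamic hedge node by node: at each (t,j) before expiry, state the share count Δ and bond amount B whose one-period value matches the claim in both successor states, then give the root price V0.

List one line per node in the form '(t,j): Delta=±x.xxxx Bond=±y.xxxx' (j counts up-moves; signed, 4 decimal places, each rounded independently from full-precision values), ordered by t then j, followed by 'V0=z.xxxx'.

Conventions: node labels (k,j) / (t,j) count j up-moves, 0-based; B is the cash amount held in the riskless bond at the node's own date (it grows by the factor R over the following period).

Arbitrage-free pricing uses the up-move probability p* = (R−d)/(u−d) = 0.5000, discounting each step at R = 1.02.
Expiry values: V(3,0)=46.3193, V(3,1)=27.9189, V(3,2)=5.0701, V(3,3)=0.0000
  t=2,j=0: stock 83.6381 → up 94.5111 (V=27.9189), down 76.1107 (V=46.3193). Price 36.3913; hedge Δ=-1.0000, bond B=120.0294.
  t=2,j=1: stock 103.8583 → up 117.3599 (V=5.0701), down 94.5111 (V=27.9189). Price 16.1711; hedge Δ=-1.0000, bond B=120.0294.
  t=2,j=2: stock 128.9669 → up 145.7326 (V=0.0000), down 117.3599 (V=5.0701). Price 2.4854; hedge Δ=-0.1787, bond B=25.5314.
  t=1,j=0: stock 91.9100 → up 103.8583 (V=16.1711), down 83.6381 (V=36.3913). Price 25.7659; hedge Δ=-1.0000, bond B=117.6759.
  t=1,j=1: stock 114.1300 → up 128.9669 (V=2.4854), down 103.8583 (V=16.1711). Price 9.1453; hedge Δ=-0.5451, bond B=71.3533.
  t=0,j=0: stock 101.0000 → up 114.1300 (V=9.1453), down 91.9100 (V=25.7659). Price 17.1133; hedge Δ=-0.7480, bond B=92.6614.
Verification: the root portfolio costs Δ(0,0)·S0 + B(0,0) = 17.1133, matching V0.

(0,0): Delta=-0.7480 Bond=92.6614
(1,0): Delta=-1.0000 Bond=117.6759
(1,1): Delta=-0.5451 Bond=71.3533
(2,0): Delta=-1.0000 Bond=120.0294
(2,1): Delta=-1.0000 Bond=120.0294
(2,2): Delta=-0.1787 Bond=25.5314
V0=17.1133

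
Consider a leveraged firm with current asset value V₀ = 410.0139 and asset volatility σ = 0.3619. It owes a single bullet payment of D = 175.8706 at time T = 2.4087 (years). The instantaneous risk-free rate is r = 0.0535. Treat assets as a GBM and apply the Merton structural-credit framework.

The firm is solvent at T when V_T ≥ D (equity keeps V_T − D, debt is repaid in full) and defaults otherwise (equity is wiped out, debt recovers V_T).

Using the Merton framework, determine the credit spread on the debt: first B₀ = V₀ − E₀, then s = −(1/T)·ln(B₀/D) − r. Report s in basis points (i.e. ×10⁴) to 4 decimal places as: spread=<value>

Work the structural quantities from V₀ = 410.0139 against face 175.8706:
d₁ = [ln(V₀/D) + (r + σ²/2)T] / (σ√T)
   = [ln(410.0139/175.8706) + (0.0535 + 0.5·0.3619²)·2.4087] / (0.3619·√2.4087)
   = [0.846443 + 0.286601] / 0.561668 = 2.017282
d₂ = d₁ − σ√T = 2.017282 − 0.561668 = 1.455614
N(d₁) = 0.978167,  N(d₂) = 0.927250,  e^(−rT) = 0.879092
E₀ = V₀·N(d₁) − D·e^(−rT)·N(d₂)
   = 410.0139·0.978167 − 175.8706·0.879092·0.927250 = 257.703147
B₀ = V₀ − E₀ = 410.0139 − 257.703147 = 152.310753
spread = −(1/T)·ln(B₀/D) − r = −(1/2.4087)·ln(152.310753/175.8706) − 0.0535 = 0.00621090
in basis points: 0.00621090 × 10⁴ = 62.1090 bp

spread=62.1090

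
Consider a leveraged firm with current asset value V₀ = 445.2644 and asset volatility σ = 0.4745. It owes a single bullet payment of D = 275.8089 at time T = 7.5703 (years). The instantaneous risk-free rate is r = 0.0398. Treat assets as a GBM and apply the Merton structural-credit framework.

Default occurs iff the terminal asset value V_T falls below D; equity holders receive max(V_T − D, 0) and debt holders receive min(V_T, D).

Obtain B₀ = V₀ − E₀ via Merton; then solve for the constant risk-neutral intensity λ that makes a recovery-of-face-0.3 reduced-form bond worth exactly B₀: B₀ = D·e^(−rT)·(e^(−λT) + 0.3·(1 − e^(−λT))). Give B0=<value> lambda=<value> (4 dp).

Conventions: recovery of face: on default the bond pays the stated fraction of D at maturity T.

Work the structural quantities from V₀ = 445.2644 against face 275.8089:
d₁ = [ln(V₀/D) + (r + σ²/2)T] / (σ√T)
   = [ln(445.2644/275.8089) + (0.0398 + 0.5·0.4745²)·7.5703] / (0.4745·√7.5703)
   = [0.478960 + 1.153525] / 1.305548 = 1.250422
d₂ = d₁ − σ√T = 1.250422 − 1.305548 = -0.055126
N(d₁) = 0.894427,  N(d₂) = 0.478019,  e^(−rT) = 0.739857
E₀ = V₀·N(d₁) − D·e^(−rT)·N(d₂)
   = 445.2644·0.894427 − 275.8089·0.739857·0.478019 = 300.712410
B₀ = V₀ − E₀ = 445.2644 − 300.712410 = 144.551990
e^(−λT) = (B₀·e^(rT)/D − 0.3)/(1 − 0.3) = (144.5520·1.351612/275.8089 − 0.3)/0.7 = 0.58340366
λ = −ln(0.58340366)/7.5703 = 0.071183

B0=144.5520 lambda=0.0712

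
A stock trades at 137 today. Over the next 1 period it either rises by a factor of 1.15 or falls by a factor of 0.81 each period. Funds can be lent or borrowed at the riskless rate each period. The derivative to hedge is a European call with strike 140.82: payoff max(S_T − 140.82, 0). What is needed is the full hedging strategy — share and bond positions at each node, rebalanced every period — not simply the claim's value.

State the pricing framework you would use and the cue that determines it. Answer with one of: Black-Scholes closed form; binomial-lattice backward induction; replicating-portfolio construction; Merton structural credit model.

framework: replicating-portfolio construction

Key observation: the deliverable is the dynamic trading strategy on the 1-step tree (spot 137, moves 1.15 and 0.81), so the valuation must go through the node-by-node replicating-portfolio solve.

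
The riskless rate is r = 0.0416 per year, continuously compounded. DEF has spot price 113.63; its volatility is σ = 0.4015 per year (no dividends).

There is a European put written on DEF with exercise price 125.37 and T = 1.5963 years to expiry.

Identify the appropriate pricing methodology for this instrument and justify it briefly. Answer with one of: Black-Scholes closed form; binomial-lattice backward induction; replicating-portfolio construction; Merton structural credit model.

Key observation: a European claim on DEF (strike 125.37) — a lognormal (GBM) underlying with constant rate and volatility — has an exact closed-form value; no lattice or capital structure is involved.

framework: Black-Scholes closed form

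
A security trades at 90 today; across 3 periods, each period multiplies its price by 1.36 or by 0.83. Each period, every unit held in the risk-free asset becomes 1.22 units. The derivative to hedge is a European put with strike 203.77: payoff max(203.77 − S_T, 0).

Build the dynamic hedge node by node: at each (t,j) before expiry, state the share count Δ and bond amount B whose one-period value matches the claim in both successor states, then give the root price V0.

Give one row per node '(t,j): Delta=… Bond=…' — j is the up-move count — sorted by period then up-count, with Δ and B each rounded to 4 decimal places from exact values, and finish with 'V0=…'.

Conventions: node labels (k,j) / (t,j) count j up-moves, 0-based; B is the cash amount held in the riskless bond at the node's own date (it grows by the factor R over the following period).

Arbitrage-free pricing uses the up-move probability p* = (R−d)/(u−d) = 0.7358, discounting each step at R = 1.22.
At maturity the claim pays: V(3,0)=152.3092, V(3,1)=119.4486, V(3,2)=65.6049, V(3,3)=0.0000
(2,0): S=62.0010. Δ = (V_up−V_dn)/(S_up−S_dn) = (119.4486−152.3092)/(84.3214−51.4608) = -1.0000. V = [p*·119.4486 + (1−p*)·152.3092]/1.22 = 105.0236. B = V − Δ·S = 167.0246.
(2,1): S=101.5920. Δ = (V_up−V_dn)/(S_up−S_dn) = (65.6049−119.4486)/(138.1651−84.3214) = -1.0000. V = [p*·65.6049 + (1−p*)·119.4486]/1.22 = 65.4326. B = V − Δ·S = 167.0246.
(2,2): S=166.4640. Δ = (V_up−V_dn)/(S_up−S_dn) = (0.0000−65.6049)/(226.3910−138.1651) = -0.7436. V = [p*·0.0000 + (1−p*)·65.6049]/1.22 = 14.2046. B = V − Δ·S = 137.9874.
(1,0): S=74.7000. Δ = (V_up−V_dn)/(S_up−S_dn) = (65.4326−105.0236)/(101.5920−62.0010) = -1.0000. V = [p*·65.4326 + (1−p*)·105.0236]/1.22 = 62.2054. B = V − Δ·S = 136.9054.
(1,1): S=122.4000. Δ = (V_up−V_dn)/(S_up−S_dn) = (14.2046−65.4326)/(166.4640−101.5920) = -0.7897. V = [p*·14.2046 + (1−p*)·65.4326]/1.22 = 22.7348. B = V − Δ·S = 119.3915.
(0,0): S=90.0000. Δ = (V_up−V_dn)/(S_up−S_dn) = (22.7348−62.2054)/(122.4000−74.7000) = -0.8275. V = [p*·22.7348 + (1−p*)·62.2054]/1.22 = 27.1812. B = V − Δ·S = 101.6539.
Sanity check at the root: Δ(0,0)·S0 + B(0,0) reproduces V0 = 27.1812.

(0,0): Delta=-0.8275 Bond=101.6539
(1,0): Delta=-1.0000 Bond=136.9054
(1,1): Delta=-0.7897 Bond=119.3915
(2,0): Delta=-1.0000 Bond=167.0246
(2,1): Delta=-1.0000 Bond=167.0246
(2,2): Delta=-0.7436 Bond=137.9874
V0=27.1812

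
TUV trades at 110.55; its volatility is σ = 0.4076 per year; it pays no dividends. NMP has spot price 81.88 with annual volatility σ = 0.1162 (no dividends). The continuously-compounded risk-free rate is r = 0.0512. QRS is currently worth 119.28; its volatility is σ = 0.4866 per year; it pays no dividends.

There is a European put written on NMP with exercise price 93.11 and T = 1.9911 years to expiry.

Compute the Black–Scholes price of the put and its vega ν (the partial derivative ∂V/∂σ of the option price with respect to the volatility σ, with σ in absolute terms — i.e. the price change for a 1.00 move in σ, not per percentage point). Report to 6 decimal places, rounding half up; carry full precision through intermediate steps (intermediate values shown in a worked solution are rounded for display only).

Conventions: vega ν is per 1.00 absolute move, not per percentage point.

σ√T = 0.1162·√1.9911 = 0.163966
d₁ = (ln(S/K) + (r+σ²/2)T) / (σ√T) = (ln(81.88/93.11) + (0.0512+0.1162²/2)·1.9911) / 0.163966 = (-0.128527 + 0.115387) / 0.163966 = -0.080140
d₂ = d₁ − σ√T = -0.080140 − 0.163966 = -0.244105
e^{−rT} = 0.903080
N(−d₁) = 0.531937,  N(−d₂) = 0.596425
Put price V = K·e^{−rT}·N(−d₂) − S·N(−d₁) = 50.150882 − 43.554996 = 6.595886
φ(d₁) = (1/√(2π))·e^{−d₁²/2} = 0.397663
ν = S·φ(d₁)·√T = 45.945167

price = 6.595886
ν = 45.945167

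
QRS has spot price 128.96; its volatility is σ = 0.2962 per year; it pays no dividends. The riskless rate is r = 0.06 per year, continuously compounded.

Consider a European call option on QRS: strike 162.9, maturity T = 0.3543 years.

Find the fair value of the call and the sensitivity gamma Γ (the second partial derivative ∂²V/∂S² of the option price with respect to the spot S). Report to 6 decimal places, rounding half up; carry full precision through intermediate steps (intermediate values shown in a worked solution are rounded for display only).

σ√T = 0.2962·√0.3543 = 0.176307
d₁ = (ln(S/K) + (r+σ²/2)T) / (σ√T) = (ln(128.96/162.9) + (0.06+0.2962²/2)·0.3543) / 0.176307 = (-0.233634 + 0.036800) / 0.176307 = -1.116425
d₂ = d₁ − σ√T = -1.116425 − 0.176307 = -1.292733
e^{−rT} = 0.978966
N(d₁) = 0.132120,  N(d₂) = 0.098052
Call price V = S·N(d₁) − K·e^{−rT}·N(d₂) = 17.038204 − 15.636669 = 1.401535
φ(d₁) = (1/√(2π))·e^{−d₁²/2} = 0.213923
Γ = φ(d₁) / (S·σ·√T) = 0.009409

price = 1.401535
Γ = 0.009409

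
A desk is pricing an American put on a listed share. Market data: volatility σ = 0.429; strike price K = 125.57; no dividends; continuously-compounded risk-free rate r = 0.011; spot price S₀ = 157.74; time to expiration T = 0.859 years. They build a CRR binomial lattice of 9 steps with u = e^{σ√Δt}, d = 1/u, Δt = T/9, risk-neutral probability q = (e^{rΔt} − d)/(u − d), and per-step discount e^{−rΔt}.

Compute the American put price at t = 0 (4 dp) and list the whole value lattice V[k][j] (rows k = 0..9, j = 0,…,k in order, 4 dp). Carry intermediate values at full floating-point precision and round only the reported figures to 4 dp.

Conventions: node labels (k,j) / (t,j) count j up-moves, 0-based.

Δt=0.09544, u=1.14172, d=0.87587, q=0.47087, disc=e^(-rΔt)=0.99895
k=9 terminal: V=max(K-S,0) → 77.7173 63.1929 44.2599 19.5804 0.0000 0.0000 0.0000 0.0000 0.0000 0.0000
k=8: j=0 S=54.6344 intr=70.9356 cont=70.8039 V=70.9356[EX]; j=1 S=71.2172 intr=54.3528 cont=54.2210 V=54.3528[EX]; j=2 S=92.8333 intr=32.7367 cont=32.6049 V=32.7367[EX]; j=3 S=121.0104 intr=4.5596 cont=10.3498 V=10.3498[hold]; j=4 S=157.7400 intr=0.0000 cont=0.0000 V=0.0000[hold]; j=5 S=205.6179 intr=0.0000 cont=0.0000 V=0.0000[hold]; j=6 S=268.0278 intr=0.0000 cont=0.0000 V=0.0000[hold]; j=7 S=349.3806 intr=0.0000 cont=0.0000 V=0.0000[hold]; j=8 S=455.4259 intr=0.0000 cont=0.0000 V=0.0000[hold]
k=7: j=0 S=62.3771 intr=63.1929 cont=63.0611 V=63.1929[EX]; j=1 S=81.3101 intr=44.2599 cont=44.1282 V=44.2599[EX]; j=2 S=105.9896 intr=19.5804 cont=22.1722 V=22.1722[hold]; j=3 S=138.1600 intr=0.0000 cont=5.4707 V=5.4707[hold]; j=4 S=180.0949 intr=0.0000 cont=0.0000 V=0.0000[hold]; j=5 S=234.7579 intr=0.0000 cont=0.0000 V=0.0000[hold]; j=6 S=306.0126 intr=0.0000 cont=0.0000 V=0.0000[hold]; j=7 S=398.8947 intr=0.0000 cont=0.0000 V=0.0000[hold]
k=6: j=0 S=71.2172 intr=54.3528 cont=54.2210 V=54.3528[EX]; j=1 S=92.8333 intr=32.7367 cont=33.8240 V=33.8240[hold]; j=2 S=121.0104 intr=4.5596 cont=14.2930 V=14.2930[hold]; j=3 S=157.7400 intr=0.0000 cont=2.8917 V=2.8917[hold]; j=4 S=205.6179 intr=0.0000 cont=0.0000 V=0.0000[hold]; j=5 S=268.0278 intr=0.0000 cont=0.0000 V=0.0000[hold]; j=6 S=349.3806 intr=0.0000 cont=0.0000 V=0.0000[hold]
k=5: j=0 S=81.3101 intr=44.2599 cont=44.6396 V=44.6396[hold]; j=1 S=105.9896 intr=19.5804 cont=24.6017 V=24.6017[hold]; j=2 S=138.1600 intr=0.0000 cont=8.9151 V=8.9151[hold]; j=3 S=180.0949 intr=0.0000 cont=1.5285 V=1.5285[hold]; j=4 S=234.7579 intr=0.0000 cont=0.0000 V=0.0000[hold]; j=5 S=306.0126 intr=0.0000 cont=0.0000 V=0.0000[hold]
k=4: j=0 S=92.8333 intr=32.7367 cont=35.1675 V=35.1675[hold]; j=1 S=121.0104 intr=4.5596 cont=17.1974 V=17.1974[hold]; j=2 S=157.7400 intr=0.0000 cont=5.4313 V=5.4313[hold]; j=3 S=205.6179 intr=0.0000 cont=0.8079 V=0.8079[hold]; j=4 S=268.0278 intr=0.0000 cont=0.0000 V=0.0000[hold]
k=3: j=0 S=105.9896 intr=19.5804 cont=26.6779 V=26.6779[hold]; j=1 S=138.1600 intr=0.0000 cont=11.6449 V=11.6449[hold]; j=2 S=180.0949 intr=0.0000 cont=3.2509 V=3.2509[hold]; j=3 S=234.7579 intr=0.0000 cont=0.4271 V=0.4271[hold]
k=2: j=0 S=121.0104 intr=4.5596 cont=19.5788 V=19.5788[hold]; j=1 S=157.7400 intr=0.0000 cont=7.6844 V=7.6844[hold]; j=2 S=205.6179 intr=0.0000 cont=1.9192 V=1.9192[hold]
k=1: j=0 S=138.1600 intr=0.0000 cont=13.9635 V=13.9635[hold]; j=1 S=180.0949 intr=0.0000 cont=4.9646 V=4.9646[hold]
k=0: j=0 S=157.7400 intr=0.0000 cont=9.7160 V=9.7160[hold]

price = 9.7160
tree:
9.7160
13.9635 4.9646
19.5788 7.6844 1.9192
26.6779 11.6449 3.2509 0.4271
35.1675 17.1974 5.4313 0.8079 0.0000
44.6396 24.6017 8.9151 1.5285 0.0000 0.0000
54.3528 33.8240 14.2930 2.8917 0.0000 0.0000 0.0000
63.1929 44.2599 22.1722 5.4707 0.0000 0.0000 0.0000 0.0000
70.9356 54.3528 32.7367 10.3498 0.0000 0.0000 0.0000 0.0000 0.0000
77.7173 63.1929 44.2599 19.5804 0.0000 0.0000 0.0000 0.0000 0.0000 0.0000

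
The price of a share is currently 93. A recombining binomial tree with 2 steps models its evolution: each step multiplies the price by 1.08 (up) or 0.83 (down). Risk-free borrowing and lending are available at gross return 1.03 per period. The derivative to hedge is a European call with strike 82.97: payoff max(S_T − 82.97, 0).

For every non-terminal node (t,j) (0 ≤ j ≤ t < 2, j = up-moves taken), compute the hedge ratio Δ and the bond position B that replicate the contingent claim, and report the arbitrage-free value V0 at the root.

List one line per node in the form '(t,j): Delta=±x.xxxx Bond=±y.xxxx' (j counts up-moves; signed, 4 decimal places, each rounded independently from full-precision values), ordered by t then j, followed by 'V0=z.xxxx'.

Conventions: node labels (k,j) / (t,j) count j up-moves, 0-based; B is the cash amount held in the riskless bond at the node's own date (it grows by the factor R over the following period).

Since d<R<u, set p* = (R−d)/(u−d) = 0.8000; price each node as the discounted p*-expectation of its children.
Payoffs at expiry: V(2,0)=0.0000, V(2,1)=0.3952, V(2,2)=25.5052
(1,0): S=77.1900. Δ = (V_up−V_dn)/(S_up−S_dn) = (0.3952−0.0000)/(83.3652−64.0677) = 0.0205. V = [p*·0.3952 + (1−p*)·0.0000]/1.03 = 0.3070. B = V − Δ·S = -1.2738.
(1,1): S=100.4400. Δ = (V_up−V_dn)/(S_up−S_dn) = (25.5052−0.3952)/(108.4752−83.3652) = 1.0000. V = [p*·25.5052 + (1−p*)·0.3952]/1.03 = 19.8866. B = V − Δ·S = -80.5534.
(0,0): S=93.0000. Δ = (V_up−V_dn)/(S_up−S_dn) = (19.8866−0.3070)/(100.4400−77.1900) = 0.8421. V = [p*·19.8866 + (1−p*)·0.3070]/1.03 = 15.5055. B = V − Δ·S = -62.8131.
As a check, the time-0 holding Δ(0,0)·S0 + B(0,0) comes to 15.5055 — exactly V0.

(0,0): Delta=0.8421 Bond=-62.8131
(1,0): Delta=0.0205 Bond=-1.2738
(1,1): Delta=1.0000 Bond=-80.5534
V0=15.5055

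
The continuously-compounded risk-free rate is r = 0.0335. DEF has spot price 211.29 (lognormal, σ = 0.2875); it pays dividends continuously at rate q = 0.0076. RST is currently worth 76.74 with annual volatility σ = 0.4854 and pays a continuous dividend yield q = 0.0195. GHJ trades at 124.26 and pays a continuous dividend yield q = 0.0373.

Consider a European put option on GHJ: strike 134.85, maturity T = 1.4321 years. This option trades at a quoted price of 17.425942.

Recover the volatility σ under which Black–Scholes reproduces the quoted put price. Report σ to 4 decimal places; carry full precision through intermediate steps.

sigma = 0.1919

At σ = 0.1919 the Black–Scholes value reproduces the quote:
σ√T = 0.1919·√1.4321 = 0.229647
d₁ = (ln(S/K) + (r−q+σ²/2)T) / (σ√T) = (ln(124.26/134.85) + (0.0335−0.0373+0.1919²/2)·1.4321) / 0.229647 = (-0.081787 + 0.020927) / 0.229647 = -0.265015
d₂ = d₁ − σ√T = -0.265015 − 0.229647 = -0.494662
e^{−rT} = 0.953157
e^{−qT} = 0.947984
N(−d₁) = 0.604501,  N(−d₂) = 0.689581
V = K·e^{−rT}·N(−d₂) − S·e^{−qT}·N(−d₁) = 88.634045 − 71.208103 = 17.425942 (the observed quote) — the price is monotone increasing in volatility, hence this σ is the only solution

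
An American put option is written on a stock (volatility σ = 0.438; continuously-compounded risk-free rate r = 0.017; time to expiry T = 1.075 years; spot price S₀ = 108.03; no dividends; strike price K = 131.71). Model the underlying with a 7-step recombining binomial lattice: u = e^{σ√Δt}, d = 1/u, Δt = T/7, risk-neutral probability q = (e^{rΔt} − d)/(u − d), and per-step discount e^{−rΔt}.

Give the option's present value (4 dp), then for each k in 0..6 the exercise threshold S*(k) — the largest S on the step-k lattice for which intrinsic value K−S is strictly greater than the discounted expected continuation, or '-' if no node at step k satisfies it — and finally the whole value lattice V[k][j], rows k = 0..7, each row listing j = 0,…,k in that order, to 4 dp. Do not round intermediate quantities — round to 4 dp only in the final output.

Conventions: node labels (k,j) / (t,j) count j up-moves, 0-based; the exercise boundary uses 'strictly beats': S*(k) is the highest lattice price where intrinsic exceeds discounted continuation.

price = 33.8065
boundary = - - - 64.5523 76.6401 90.9914 108.0300
tree:
33.8065
44.0849 22.1601
55.4941 31.1941 11.8812
67.1577 42.3744 18.4943 4.3325
77.3389 55.0699 27.9927 7.6600 0.5250
85.9144 67.1577 40.7186 13.4951 0.9834 0.0000
93.1374 77.3389 55.0699 23.6800 1.8421 0.0000 0.0000
99.2211 85.9144 67.1577 40.7186 3.4508 0.0000 0.0000 0.0000

Δt=0.15357, u=1.18726, d=0.84228, q=0.46477, disc=e^(-rΔt)=0.99739
k=7 terminal: V=max(K-S,0) → 99.2211 85.9144 67.1577 40.7186 3.4508 0.0000 0.0000 0.0000
k=6: j=0 S=38.5726 intr=93.1374 cont=92.7939 V=93.1374[EX]; j=1 S=54.3711 intr=77.3389 cont=76.9955 V=77.3389[EX]; j=2 S=76.6401 intr=55.0699 cont=54.7265 V=55.0699[EX]; j=3 S=108.0300 intr=23.6800 cont=23.3366 V=23.6800[EX]; j=4 S=152.2764 intr=0.0000 cont=1.8421 V=1.8421[hold]; j=5 S=214.6451 intr=0.0000 cont=0.0000 V=0.0000[hold]; j=6 S=302.5585 intr=0.0000 cont=0.0000 V=0.0000[hold]  S*(6)=108.0300
k=5: j=0 S=45.7956 intr=85.9144 cont=85.5710 V=85.9144[EX]; j=1 S=64.5523 intr=67.1577 cont=66.8143 V=67.1577[EX]; j=2 S=90.9914 intr=40.7186 cont=40.3752 V=40.7186[EX]; j=3 S=128.2592 intr=3.4508 cont=13.4951 V=13.4951[hold]; j=4 S=180.7910 intr=0.0000 cont=0.9834 V=0.9834[hold]; j=5 S=254.8386 intr=0.0000 cont=0.0000 V=0.0000[hold]  S*(5)=90.9914
k=4: j=0 S=54.3711 intr=77.3389 cont=76.9955 V=77.3389[EX]; j=1 S=76.6401 intr=55.0699 cont=54.7265 V=55.0699[EX]; j=2 S=108.0300 intr=23.6800 cont=27.9927 V=27.9927[hold]; j=3 S=152.2764 intr=0.0000 cont=7.6600 V=7.6600[hold]; j=4 S=214.6451 intr=0.0000 cont=0.5250 V=0.5250[hold]  S*(4)=76.6401
k=3: j=0 S=64.5523 intr=67.1577 cont=66.8143 V=67.1577[EX]; j=1 S=90.9914 intr=40.7186 cont=42.3744 V=42.3744[hold]; j=2 S=128.2592 intr=3.4508 cont=18.4943 V=18.4943[hold]; j=3 S=180.7910 intr=0.0000 cont=4.3325 V=4.3325[hold]  S*(3)=64.5523
k=2: j=0 S=76.6401 intr=55.0699 cont=55.4941 V=55.4941[hold]; j=1 S=108.0300 intr=23.6800 cont=31.1941 V=31.1941[hold]; j=2 S=152.2764 intr=0.0000 cont=11.8812 V=11.8812[hold]  S*(2)=-
k=1: j=0 S=90.9914 intr=40.7186 cont=44.0849 V=44.0849[hold]; j=1 S=128.2592 intr=3.4508 cont=22.1601 V=22.1601[hold]  S*(1)=-
k=0: j=0 S=108.0300 intr=23.6800 cont=33.8065 V=33.8065[hold]  S*(0)=-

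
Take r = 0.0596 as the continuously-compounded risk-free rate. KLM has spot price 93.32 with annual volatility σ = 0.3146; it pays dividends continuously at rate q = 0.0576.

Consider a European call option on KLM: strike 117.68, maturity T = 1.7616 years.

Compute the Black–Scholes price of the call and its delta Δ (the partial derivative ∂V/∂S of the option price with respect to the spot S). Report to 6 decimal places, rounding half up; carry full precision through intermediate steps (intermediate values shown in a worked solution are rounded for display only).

price = 7.166684
Δ = 0.332120

σ√T = 0.3146·√1.7616 = 0.417554
d₁ = (ln(S/K) + (r−q+σ²/2)T) / (σ√T) = (ln(93.32/117.68) + (0.0596−0.0576+0.3146²/2)·1.7616) / 0.417554 = (-0.231935 + 0.090699) / 0.417554 = -0.338246
d₂ = d₁ − σ√T = -0.338246 − 0.417554 = -0.755800
e^{−rT} = 0.900332
e^{−qT} = 0.903510
N(d₁) = 0.367589,  N(d₂) = 0.224885
Call price V = S·e^{−qT}·N(d₁) − K·e^{−rT}·N(d₂) = 30.993461 − 23.826777 = 7.166684
Δ = e^{−qT}·N(d₁) = 0.332120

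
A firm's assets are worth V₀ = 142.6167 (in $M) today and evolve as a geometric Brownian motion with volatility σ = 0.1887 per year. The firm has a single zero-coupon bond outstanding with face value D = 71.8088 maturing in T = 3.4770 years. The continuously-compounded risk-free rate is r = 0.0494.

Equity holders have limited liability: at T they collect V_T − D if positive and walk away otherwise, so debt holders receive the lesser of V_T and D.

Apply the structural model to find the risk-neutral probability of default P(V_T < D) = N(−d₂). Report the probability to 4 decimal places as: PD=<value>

With assets at 142.6167 and a single debt payment of 71.8088 at 3.4770 years:
d₁ = [ln(V₀/D) + (r + σ²/2)T] / (σ√T)
   = [ln(142.6167/71.8088) + (0.0494 + 0.5·0.1887²)·3.4770] / (0.1887·√3.4770)
   = [0.686154 + 0.233668] / 0.351864 = 2.614142
d₂ = d₁ − σ√T = 2.614142 − 0.351864 = 2.262279
risk-neutral PD = N(−d₂) = N(-2.262279) = 0.011840

PD=0.0118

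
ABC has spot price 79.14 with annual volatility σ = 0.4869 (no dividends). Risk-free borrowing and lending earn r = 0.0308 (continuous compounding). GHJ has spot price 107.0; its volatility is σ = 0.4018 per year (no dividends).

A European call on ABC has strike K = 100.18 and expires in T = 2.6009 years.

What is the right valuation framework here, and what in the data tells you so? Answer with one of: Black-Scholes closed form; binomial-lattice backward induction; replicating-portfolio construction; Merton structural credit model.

framework: Black-Scholes closed form

Key observation: the strike-100.18 call on ABC is European-exercise on a continuously-modelled lognormal underlying, so its value is a single closed-form evaluation.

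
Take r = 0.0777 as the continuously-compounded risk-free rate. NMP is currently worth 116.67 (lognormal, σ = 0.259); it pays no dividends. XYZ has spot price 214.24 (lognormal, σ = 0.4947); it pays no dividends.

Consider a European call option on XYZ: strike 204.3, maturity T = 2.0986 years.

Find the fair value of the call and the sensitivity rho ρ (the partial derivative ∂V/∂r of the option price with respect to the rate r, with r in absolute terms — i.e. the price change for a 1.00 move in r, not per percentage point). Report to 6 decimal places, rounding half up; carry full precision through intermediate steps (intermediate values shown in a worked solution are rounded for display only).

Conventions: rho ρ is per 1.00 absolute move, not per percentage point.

σ√T = 0.4947·√2.0986 = 0.716649
d₁ = (ln(S/K) + (r+σ²/2)T) / (σ√T) = (ln(214.24/204.3) + (0.0777+0.4947²/2)·2.0986) / 0.716649 = (0.047507 + 0.419854) / 0.716649 = 0.652148
d₂ = d₁ − σ√T = 0.652148 − 0.716649 = -0.064501
e^{−rT} = 0.849539
N(d₁) = 0.742847,  N(d₂) = 0.474286
Call price V = S·N(d₁) − K·e^{−rT}·N(d₂) = 159.147603 − 82.317425 = 76.830178
ρ = K·T·e^{−rT}·N(d₂) = 172.751349

price = 76.830178
ρ = 172.751349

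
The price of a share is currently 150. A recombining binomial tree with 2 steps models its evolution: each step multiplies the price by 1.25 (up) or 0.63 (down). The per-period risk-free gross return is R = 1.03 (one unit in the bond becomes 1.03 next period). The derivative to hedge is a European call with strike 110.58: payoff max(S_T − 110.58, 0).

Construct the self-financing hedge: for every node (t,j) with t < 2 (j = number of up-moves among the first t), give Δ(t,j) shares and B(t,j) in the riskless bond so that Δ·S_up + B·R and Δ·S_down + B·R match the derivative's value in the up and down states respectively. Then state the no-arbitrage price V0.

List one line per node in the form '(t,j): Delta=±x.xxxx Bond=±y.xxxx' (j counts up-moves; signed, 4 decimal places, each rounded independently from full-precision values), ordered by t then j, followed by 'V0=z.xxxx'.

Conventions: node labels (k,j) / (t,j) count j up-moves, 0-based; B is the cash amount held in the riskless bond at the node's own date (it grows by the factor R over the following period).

Under the risk-neutral measure, an up-move has probability p* = (R−d)/(u−d) = 0.6452 and values discount at R = 1.03.
At maturity the claim pays: V(2,0)=0.0000, V(2,1)=7.5450, V(2,2)=123.7950
  t=1,j=0: stock 94.5000 → up 118.1250 (V=7.5450), down 59.5350 (V=0.0000). Price 4.7260; hedge Δ=0.1288, bond B=-7.4434.
  t=1,j=1: stock 187.5000 → up 234.3750 (V=123.7950), down 118.1250 (V=7.5450). Price 80.1408; hedge Δ=1.0000, bond B=-107.3592.
  t=0,j=0: stock 150.0000 → up 187.5000 (V=80.1408), down 94.5000 (V=4.7260). Price 51.8259; hedge Δ=0.8109, bond B=-69.8109.
As a check, the time-0 holding Δ(0,0)·S0 + B(0,0) comes to 51.8259 — exactly V0.

(0,0): Delta=0.8109 Bond=-69.8109
(1,0): Delta=0.1288 Bond=-7.4434
(1,1): Delta=1.0000 Bond=-107.3592
V0=51.8259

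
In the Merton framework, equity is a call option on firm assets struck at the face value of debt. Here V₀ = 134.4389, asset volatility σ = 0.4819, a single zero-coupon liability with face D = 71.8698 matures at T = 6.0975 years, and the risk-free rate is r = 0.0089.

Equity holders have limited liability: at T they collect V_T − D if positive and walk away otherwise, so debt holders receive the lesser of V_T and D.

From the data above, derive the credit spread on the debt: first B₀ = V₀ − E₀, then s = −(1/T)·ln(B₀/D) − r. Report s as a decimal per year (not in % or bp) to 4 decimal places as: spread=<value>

Work the structural quantities from V₀ = 134.4389 against face 71.8698:
d₁ = [ln(V₀/D) + (r + σ²/2)T] / (σ√T)
   = [ln(134.4389/71.8698) + (0.0089 + 0.5·0.4819²)·6.0975] / (0.4819·√6.0975)
   = [0.626254 + 0.762272] / 1.189961 = 1.166866
d₂ = d₁ − σ√T = 1.166866 − 1.189961 = -0.023095
N(d₁) = 0.878368,  N(d₂) = 0.490787,  e^(−rT) = 0.947178
E₀ = V₀·N(d₁) − D·e^(−rT)·N(d₂)
   = 134.4389·0.878368 − 71.8698·0.947178·0.490787 = 84.677184
B₀ = V₀ − E₀ = 134.4389 − 84.677184 = 49.761716
spread = −(1/T)·ln(B₀/D) − r = −(1/6.0975)·ln(49.761716/71.8698) − 0.0089 = 0.05138868

spread=0.0514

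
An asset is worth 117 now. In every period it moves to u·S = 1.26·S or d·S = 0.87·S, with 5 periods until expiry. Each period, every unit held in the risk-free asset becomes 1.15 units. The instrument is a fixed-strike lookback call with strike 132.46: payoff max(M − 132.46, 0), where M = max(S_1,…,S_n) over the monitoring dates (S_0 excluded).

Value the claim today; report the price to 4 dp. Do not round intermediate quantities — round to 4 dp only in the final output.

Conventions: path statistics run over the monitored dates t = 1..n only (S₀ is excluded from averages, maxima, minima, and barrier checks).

price = 56.8255

Risk-neutral up-probability p* = (R−d)/(u−d) = (1.15−0.87)/(1.26−0.87) = 0.7179; the claim prices as the p*-weighted sum of path payoffs discounted by R^5.
Enumerate all 2^5 = 32 price paths (U = up ×1.26, D = down ×0.87); each path with k up-moves has probability p*^k·(1−p*)^(5−k).
DDDDD: M=101.7900, payoff=0.0000, prob=0.001785
UDDDD: M=147.4200, payoff=14.9600, prob=0.004544
DUDDD: M=128.2554, payoff=0.0000, prob=0.004544
UUDDD: M=185.7492, payoff=53.2892, prob=0.011566
DDUDD: M=111.5822, payoff=0.0000, prob=0.004544
UDUDD: M=161.6018, payoff=29.1418, prob=0.011566
DUUDD: M=161.6018, payoff=29.1418, prob=0.011566
UUUDD: M=234.0440, payoff=101.5840, prob=0.029440
DDDUD: M=101.7900, payoff=0.0000, prob=0.004544
UDDUD: M=147.4200, payoff=14.9600, prob=0.011566
DUDUD: M=140.5936, payoff=8.1336, prob=0.011566
UUDUD: M=203.6183, payoff=71.1583, prob=0.029440
DDUUD: M=140.5936, payoff=8.1336, prob=0.011566
UDUUD: M=203.6183, payoff=71.1583, prob=0.029440
DUUUD: M=203.6183, payoff=71.1583, prob=0.029440
UUUUD: M=294.8954, payoff=162.4354, prob=0.074938
DDDDU: M=101.7900, payoff=0.0000, prob=0.004544
UDDDU: M=147.4200, payoff=14.9600, prob=0.011566
DUDDU: M=128.2554, payoff=0.0000, prob=0.011566
UUDDU: M=185.7492, payoff=53.2892, prob=0.029440
DDUDU: M=122.3164, payoff=0.0000, prob=0.011566
UDUDU: M=177.1479, payoff=44.6879, prob=0.029440
DUUDU: M=177.1479, payoff=44.6879, prob=0.029440
UUUDU: M=256.5590, payoff=124.0990, prob=0.074938
DDDUU: M=122.3164, payoff=0.0000, prob=0.011566
UDDUU: M=177.1479, payoff=44.6879, prob=0.029440
DUDUU: M=177.1479, payoff=44.6879, prob=0.029440
UUDUU: M=256.5590, payoff=124.0990, prob=0.074938
DDUUU: M=177.1479, payoff=44.6879, prob=0.029440
UDUUU: M=256.5590, payoff=124.0990, prob=0.074938
DUUUU: M=256.5590, payoff=124.0990, prob=0.074938
UUUUU: M=371.5682, payoff=239.1082, prob=0.190751
Price = Σ prob·payoff / R^5 = 114.296390 / 2.011357 = 56.8255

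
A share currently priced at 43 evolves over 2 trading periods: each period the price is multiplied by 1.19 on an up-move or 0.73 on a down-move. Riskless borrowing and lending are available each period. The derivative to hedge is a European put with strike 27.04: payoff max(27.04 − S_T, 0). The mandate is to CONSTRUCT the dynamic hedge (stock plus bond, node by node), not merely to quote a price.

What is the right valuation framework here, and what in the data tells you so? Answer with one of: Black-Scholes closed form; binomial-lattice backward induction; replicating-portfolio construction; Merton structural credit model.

framework: replicating-portfolio construction

Key observation: the mandate to exhibit the hedge at every date and state singles out the replicating-portfolio construction on the 2-period tree with factors 1.19 and 0.73 from 43.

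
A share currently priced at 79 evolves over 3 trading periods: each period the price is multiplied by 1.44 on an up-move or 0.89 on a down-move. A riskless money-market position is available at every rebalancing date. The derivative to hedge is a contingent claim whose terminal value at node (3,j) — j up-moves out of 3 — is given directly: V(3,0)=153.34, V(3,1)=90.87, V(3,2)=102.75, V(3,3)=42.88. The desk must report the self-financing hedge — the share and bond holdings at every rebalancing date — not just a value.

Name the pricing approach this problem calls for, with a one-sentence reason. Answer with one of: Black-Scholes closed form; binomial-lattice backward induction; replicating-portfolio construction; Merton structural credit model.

framework: replicating-portfolio construction

Key observation: since the answer must list Δ and B at each node of the 1.44/0.89 lattice on 79, the replicating-portfolio method — solving the two-state system at every node — is the one that applies.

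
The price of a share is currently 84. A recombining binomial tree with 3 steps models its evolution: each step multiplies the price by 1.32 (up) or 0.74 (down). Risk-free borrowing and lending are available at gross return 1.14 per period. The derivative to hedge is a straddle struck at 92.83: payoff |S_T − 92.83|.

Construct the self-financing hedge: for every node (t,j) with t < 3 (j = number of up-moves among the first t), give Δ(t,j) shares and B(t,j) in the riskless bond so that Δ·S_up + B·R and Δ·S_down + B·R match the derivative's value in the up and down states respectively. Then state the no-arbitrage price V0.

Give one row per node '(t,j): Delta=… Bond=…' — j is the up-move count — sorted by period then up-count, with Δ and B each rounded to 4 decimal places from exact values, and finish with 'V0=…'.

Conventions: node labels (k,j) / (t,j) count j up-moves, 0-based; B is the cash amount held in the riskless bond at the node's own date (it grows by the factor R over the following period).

(0,0): Delta=0.4846 Bond=-8.3565
(1,0): Delta=-0.4806 Bond=50.4712
(1,1): Delta=0.7281 Bond=-36.5253
(2,0): Delta=-1.0000 Bond=81.4298
(2,1): Delta=-0.3495 Bond=46.7855
(2,2): Delta=1.0000 Bond=-81.4298
V0=32.3529

Since d<R<u, set p* = (R−d)/(u−d) = 0.6897; price each node as the discounted p*-expectation of its children.
Payoffs at expiry: V(3,0)=58.7912, V(3,1)=32.1121, V(3,2)=15.4776, V(3,3)=100.3673
  t=2,j=0: stock 45.9984 → up 60.7179 (V=32.1121), down 34.0388 (V=58.7912). Price 35.4314; hedge Δ=-1.0000, bond B=81.4298.
  t=2,j=1: stock 82.0512 → up 108.3076 (V=15.4776), down 60.7179 (V=32.1121). Price 18.1053; hedge Δ=-0.3495, bond B=46.7855.
  t=2,j=2: stock 146.3616 → up 193.1973 (V=100.3673), down 108.3076 (V=15.4776). Price 64.9318; hedge Δ=1.0000, bond B=-81.4298.
  t=1,j=0: stock 62.1600 → up 82.0512 (V=18.1053), down 45.9984 (V=35.4314). Price 20.5986; hedge Δ=-0.4806, bond B=50.4712.
  t=1,j=1: stock 110.8800 → up 146.3616 (V=64.9318), down 82.0512 (V=18.1053). Price 44.2100; hedge Δ=0.7281, bond B=-36.5253.
  t=0,j=0: stock 84.0000 → up 110.8800 (V=44.2100), down 62.1600 (V=20.5986). Price 32.3529; hedge Δ=0.4846, bond B=-8.3565.
Sanity check at the root: Δ(0,0)·S0 + B(0,0) reproduces V0 = 32.3529.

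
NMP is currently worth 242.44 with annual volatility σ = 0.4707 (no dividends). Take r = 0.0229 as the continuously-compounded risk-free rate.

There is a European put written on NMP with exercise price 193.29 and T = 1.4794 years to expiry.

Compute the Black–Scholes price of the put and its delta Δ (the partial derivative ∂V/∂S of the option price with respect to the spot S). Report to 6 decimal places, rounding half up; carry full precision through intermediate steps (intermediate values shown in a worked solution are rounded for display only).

σ√T = 0.4707·√1.4794 = 0.572515
d₁ = (ln(S/K) + (r+σ²/2)T) / (σ√T) = (ln(242.44/193.29) + (0.0229+0.4707²/2)·1.4794) / 0.572515 = (0.226563 + 0.197765) / 0.572515 = 0.741164
d₂ = d₁ − σ√T = 0.741164 − 0.572515 = 0.168649
e^{−rT} = 0.966689
N(−d₁) = 0.229297,  N(−d₂) = 0.433036
Put price V = K·e^{−rT}·N(−d₂) − S·N(−d₁) = 80.913439 − 55.590761 = 25.322678
Δ = −N(−d₁) = -0.229297

price = 25.322678
Δ = -0.229297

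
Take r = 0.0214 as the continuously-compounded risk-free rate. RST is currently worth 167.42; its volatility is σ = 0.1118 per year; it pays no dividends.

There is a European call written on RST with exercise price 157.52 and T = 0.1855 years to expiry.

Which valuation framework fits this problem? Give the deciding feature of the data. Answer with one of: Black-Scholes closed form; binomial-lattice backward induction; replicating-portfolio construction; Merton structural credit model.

Key observation: with RST following a GBM at constant σ and r, the European call struck at 157.52 prices in closed form — nothing here needs a stepwise model or a balance sheet.

framework: Black-Scholes closed form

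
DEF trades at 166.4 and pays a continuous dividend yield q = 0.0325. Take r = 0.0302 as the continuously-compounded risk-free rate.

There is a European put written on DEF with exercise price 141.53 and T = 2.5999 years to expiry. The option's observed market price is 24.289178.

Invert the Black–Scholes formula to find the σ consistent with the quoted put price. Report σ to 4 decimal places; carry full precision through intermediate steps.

sigma = 0.3814

At σ = 0.3814 the Black–Scholes value reproduces the quote:
σ√T = 0.3814·√2.5999 = 0.614977
d₁ = (ln(S/K) + (r−q+σ²/2)T) / (σ√T) = (ln(166.4/141.53) + (0.0302−0.0325+0.3814²/2)·2.5999) / 0.614977 = (0.161883 + 0.183119) / 0.614977 = 0.560999
d₂ = d₁ − σ√T = 0.560999 − 0.614977 = -0.053978
e^{−rT} = 0.924486
e^{−qT} = 0.918975
N(−d₁) = 0.287399,  N(−d₂) = 0.521524
V = K·e^{−rT}·N(−d₂) − S·e^{−qT}·N(−d₁) = 68.237503 − 43.948325 = 24.289178 (equal to the quote); since ∂V/∂σ > 0 for all σ, the implied volatility is unique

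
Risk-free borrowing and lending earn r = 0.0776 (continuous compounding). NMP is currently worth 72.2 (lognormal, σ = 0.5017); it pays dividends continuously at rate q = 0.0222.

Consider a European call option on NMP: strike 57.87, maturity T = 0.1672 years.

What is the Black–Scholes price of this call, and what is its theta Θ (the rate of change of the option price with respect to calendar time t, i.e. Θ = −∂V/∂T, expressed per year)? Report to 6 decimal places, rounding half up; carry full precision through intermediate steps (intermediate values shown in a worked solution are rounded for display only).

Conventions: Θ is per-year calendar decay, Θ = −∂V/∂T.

σ√T = 0.5017·√0.1672 = 0.205146
d₁ = (ln(S/K) + (r−q+σ²/2)T) / (σ√T) = (ln(72.2/57.87) + (0.0776−0.0222+0.5017²/2)·0.1672) / 0.205146 = (0.221241 + 0.030305) / 0.205146 = 1.226184
d₂ = d₁ − σ√T = 1.226184 − 0.205146 = 1.021038
e^{−rT} = 0.987109
e^{−qT} = 0.996295
N(d₁) = 0.889935,  N(d₂) = 0.846382
Call price V = S·e^{−qT}·N(d₁) − K·e^{−rT}·N(d₂) = 64.015265 − 48.348714 = 15.666551
φ(d₁) = (1/√(2π))·e^{−d₁²/2} = 0.188115
Θ = −S·e^{−qT}·φ(d₁)·σ/(2√T) + q·S·e^{−qT}·N(d₁) − r·K·e^{−rT}·N(d₂) = −8.301273 + 1.421139 − 3.751860 = -10.631994

price = 15.666551
Θ = -10.631994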